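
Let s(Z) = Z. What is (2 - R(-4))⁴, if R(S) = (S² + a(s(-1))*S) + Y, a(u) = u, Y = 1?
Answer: 130321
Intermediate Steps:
R(S) = 1 + S² - S (R(S) = (S² - S) + 1 = 1 + S² - S)
(2 - R(-4))⁴ = (2 - (1 + (-4)² - 1*(-4)))⁴ = (2 - (1 + 16 + 4))⁴ = (2 - 1*21)⁴ = (2 - 21)⁴ = (-19)⁴ = 130321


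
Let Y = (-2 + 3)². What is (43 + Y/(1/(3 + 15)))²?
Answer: 3721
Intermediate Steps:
Y = 1 (Y = 1² = 1)
(43 + Y/(1/(3 + 15)))² = (43 + 1/1/(3 + 15))² = (43 + 1/1/18)² = (43 + 1/(1/18))² = (43 + 1*18)² = (43 + 18)² = 61² = 3721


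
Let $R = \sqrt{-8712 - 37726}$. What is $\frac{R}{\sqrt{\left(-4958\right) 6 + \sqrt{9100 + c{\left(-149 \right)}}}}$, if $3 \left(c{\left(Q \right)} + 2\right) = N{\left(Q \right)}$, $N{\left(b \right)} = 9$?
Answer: $\frac{\sqrt{46438}}{\sqrt{29748 - \sqrt{9101}}} \approx 1.2514$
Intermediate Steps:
$c{\left(Q \right)} = 1$ ($c{\left(Q \right)} = -2 + \frac{1}{3} \cdot 9 = -2 + 3 = 1$)
$R = i \sqrt{46438}$ ($R = \sqrt{-46438} = i \sqrt{46438} \approx 215.49 i$)
$\frac{R}{\sqrt{\left(-4958\right) 6 + \sqrt{9100 + c{\left(-149 \right)}}}} = \frac{i \sqrt{46438}}{\sqrt{\left(-4958\right) 6 + \sqrt{9100 + 1}}} = \frac{i \sqrt{46438}}{\sqrt{-29748 + \sqrt{9101}}}$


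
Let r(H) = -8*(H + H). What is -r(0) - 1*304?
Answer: -304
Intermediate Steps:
r(H) = -16*H
-r(0) - 1*304 = -(-16)*0 - 1*304 = -1*0 - 304 = 0 - 304 = -304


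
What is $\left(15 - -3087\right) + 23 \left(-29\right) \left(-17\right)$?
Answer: $14441$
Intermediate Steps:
$\left(15 - -3087\right) + 23 \left(-29\right) \left(-17\right) = \left(15 + 3087\right) - -11339 = 3102 + 11339 = 14441$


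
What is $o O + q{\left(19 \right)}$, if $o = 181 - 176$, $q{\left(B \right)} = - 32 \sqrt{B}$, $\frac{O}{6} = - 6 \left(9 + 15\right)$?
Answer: $-4320 - 32 \sqrt{19} \approx -4459.5$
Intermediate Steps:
$O = -864$ ($O = 6 \left(- 6 \left(9 + 15\right)\right) = 6 \left(\left(-6\right) 24\right) = 6 \left(-144\right) = -864$)
$o = 5$ ($o = 181 - 176 = 5$)
$o O + q{\left(19 \right)} = 5 \left(-864\right) - 32 \sqrt{19} = -4320 - 32 \sqrt{19}$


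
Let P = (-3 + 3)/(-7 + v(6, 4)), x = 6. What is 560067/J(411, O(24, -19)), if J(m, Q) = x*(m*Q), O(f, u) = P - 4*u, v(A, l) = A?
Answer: 186689/62472 ≈ 2.9884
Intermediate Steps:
P = 0 (P = (-3 + 3)/(-7 + 6) = 0/(-1) = 0*(-1) = 0)
O(f, u) = -4*u (O(f, u) = 0 - 4*u = -4*u)
J(m, Q) = 6*Q*m (J(m, Q) = 6*(m*Q) = 6*(Q*m) = 6*Q*m)
560067/J(411, O(24, -19)) = 560067/((6*(-4*(-19))*411)) = 560067/((6*76*411)) = 560067/187416 = 560067*(1/187416) = 186689/62472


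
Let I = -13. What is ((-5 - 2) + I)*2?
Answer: -40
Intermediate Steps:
((-5 - 2) + I)*2 = ((-5 - 2) - 13)*2 = (-7 - 13)*2 = -20*2 = -40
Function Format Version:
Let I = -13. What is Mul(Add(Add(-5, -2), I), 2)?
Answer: -40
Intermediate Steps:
Mul(Add(Add(-5, -2), I), 2) = Mul(Add(Add(-5, -2), -13), 2) = Mul(Add(-7, -13), 2) = Mul(-20, 2) = -40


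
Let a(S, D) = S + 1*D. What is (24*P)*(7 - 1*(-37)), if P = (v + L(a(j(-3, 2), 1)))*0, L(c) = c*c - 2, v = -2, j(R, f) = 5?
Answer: 0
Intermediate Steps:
a(S, D) = D + S (a(S, D) = S + D = D + S)
L(c) = -2 + c² (L(c) = c² - 2 = -2 + c²)
P = 0 (P = (-2 + (-2 + (1 + 5)²))*0 = (-2 + (-2 + 6²))*0 = (-2 + (-2 + 36))*0 = (-2 + 34)*0 = 32*0 = 0)
(24*P)*(7 - 1*(-37)) = (24*0)*(7 - 1*(-37)) = 0*(7 + 37) = 0*44 = 0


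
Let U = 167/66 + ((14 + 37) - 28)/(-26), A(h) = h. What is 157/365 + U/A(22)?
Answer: 869728/1722435 ≈ 0.50494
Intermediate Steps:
U = 706/429 (U = 167*(1/66) + (51 - 28)*(-1/26) = 167/66 + 23*(-1/26) = 167/66 - 23/26 = 706/429 ≈ 1.6457)
157/365 + U/A(22) = 157/365 + (706/429)/22 = 157*(1/365) + (706/429)*(1/22) = 157/365 + 353/4719 = 869728/1722435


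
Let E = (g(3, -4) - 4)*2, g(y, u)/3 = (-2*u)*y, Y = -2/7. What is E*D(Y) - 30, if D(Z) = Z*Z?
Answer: -926/49 ≈ -18.898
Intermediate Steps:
Y = -2/7 (Y = -2*1/7 = -2/7 ≈ -0.28571)
D(Z) = Z**2
g(y, u) = -6*u*y (g(y, u) = 3*((-2*u)*y) = 3*(-2*u*y) = -6*u*y)
E = 136 (E = (-6*(-4)*3 - 4)*2 = (72 - 4)*2 = 68*2 = 136)
E*D(Y) - 30 = 136*(-2/7)**2 - 30 = 136*(4/49) - 30 = 544/49 - 30 = -926/49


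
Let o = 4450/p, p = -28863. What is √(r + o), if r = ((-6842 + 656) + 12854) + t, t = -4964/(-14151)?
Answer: √13733479332421906218/45382257 ≈ 81.659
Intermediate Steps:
o = -4450/28863 (o = 4450/(-28863) = 4450*(-1/28863) = -4450/28863 ≈ -0.15418)
t = 4964/14151 (t = -4964*(-1/14151) = 4964/14151 ≈ 0.35079)
r = 94363832/14151 (r = ((-6842 + 656) + 12854) + 4964/14151 = (-6186 + 12854) + 4964/14151 = 6668 + 4964/14151 = 94363832/14151 ≈ 6668.4)
√(r + o) = √(94363832/14151 - 4450/28863) = √(907853437022/136146771) = √13733479332421906218/45382257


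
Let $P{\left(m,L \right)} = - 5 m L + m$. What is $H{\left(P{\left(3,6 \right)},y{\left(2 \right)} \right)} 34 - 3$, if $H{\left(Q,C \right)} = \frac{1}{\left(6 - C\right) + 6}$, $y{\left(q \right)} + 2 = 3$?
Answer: $\frac{1}{11} \approx 0.090909$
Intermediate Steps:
$y{\left(q \right)} = 1$ ($y{\left(q \right)} = -2 + 3 = 1$)
$P{\left(m,L \right)} = m - 5 L m$ ($P{\left(m,L \right)} = - 5 L m + m = m - 5 L m$)
$H{\left(Q,C \right)} = \frac{1}{12 - C}$
$H{\left(P{\left(3,6 \right)},y{\left(2 \right)} \right)} 34 - 3 = - \frac{1}{-12 + 1} \cdot 34 - 3 = - \frac{1}{-11} \cdot 34 - 3 = \left(-1\right) \left(- \frac{1}{11}\right) 34 - 3 = \frac{1}{11} \cdot 34 - 3 = \frac{34}{11} - 3 = \frac{1}{11}$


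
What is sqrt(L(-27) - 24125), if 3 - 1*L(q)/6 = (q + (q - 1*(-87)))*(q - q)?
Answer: I*sqrt(24107) ≈ 155.26*I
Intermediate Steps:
L(q) = 18 (L(q) = 18 - 6*(q + (q - 1*(-87)))*(q - q) = 18 - 6*(q + (q + 87))*0 = 18 - 6*(q + (87 + q))*0 = 18 - 6*(87 + 2*q)*0 = 18 - 6*0 = 18 + 0 = 18)
sqrt(L(-27) - 24125) = sqrt(18 - 24125) = sqrt(-24107) = I*sqrt(24107)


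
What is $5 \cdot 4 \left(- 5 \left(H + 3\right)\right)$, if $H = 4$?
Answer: $-700$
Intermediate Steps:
$5 \cdot 4 \left(- 5 \left(H + 3\right)\right) = 5 \cdot 4 \left(- 5 \left(4 + 3\right)\right) = 20 \left(\left(-5\right) 7\right) = 20 \left(-35\right) = -700$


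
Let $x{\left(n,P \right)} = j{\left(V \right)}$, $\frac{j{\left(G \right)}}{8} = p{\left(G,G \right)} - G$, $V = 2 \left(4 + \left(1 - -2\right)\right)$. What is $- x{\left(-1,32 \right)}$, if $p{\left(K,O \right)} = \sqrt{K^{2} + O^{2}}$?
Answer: $112 - 112 \sqrt{2} \approx -46.392$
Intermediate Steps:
$V = 14$ ($V = 2 \left(4 + \left(1 + 2\right)\right) = 2 \left(4 + 3\right) = 2 \cdot 7 = 14$)
$j{\left(G \right)} = - 8 G + 8 \sqrt{2} \sqrt{G^{2}}$ ($j{\left(G \right)} = 8 \left(\sqrt{G^{2} + G^{2}} - G\right) = 8 \left(\sqrt{2 G^{2}} - G\right) = 8 \left(\sqrt{2} \sqrt{G^{2}} - G\right) = 8 \left(- G + \sqrt{2} \sqrt{G^{2}}\right) = - 8 G + 8 \sqrt{2} \sqrt{G^{2}}$)
$x{\left(n,P \right)} = -112 + 112 \sqrt{2}$ ($x{\left(n,P \right)} = \left(-8\right) 14 + 8 \sqrt{2} \sqrt{14^{2}} = -112 + 8 \sqrt{2} \sqrt{196} = -112 + 8 \sqrt{2} \cdot 14 = -112 + 112 \sqrt{2}$)
$- x{\left(-1,32 \right)} = - (-112 + 112 \sqrt{2}) = 112 - 112 \sqrt{2}$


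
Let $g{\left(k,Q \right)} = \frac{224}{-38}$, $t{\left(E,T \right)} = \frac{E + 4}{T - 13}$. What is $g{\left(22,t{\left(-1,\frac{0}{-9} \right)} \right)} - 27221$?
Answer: $- \frac{517311}{19} \approx -27227.0$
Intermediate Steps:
$t{\left(E,T \right)} = \frac{4 + E}{-13 + T}$
$g{\left(k,Q \right)} = - \frac{112}{19}$ ($g{\left(k,Q \right)} = 224 \left(- \frac{1}{38}\right) = - \frac{112}{19}$)
$g{\left(22,t{\left(-1,\frac{0}{-9} \right)} \right)} - 27221 = - \frac{112}{19} - 27221 = - \frac{517311}{19}$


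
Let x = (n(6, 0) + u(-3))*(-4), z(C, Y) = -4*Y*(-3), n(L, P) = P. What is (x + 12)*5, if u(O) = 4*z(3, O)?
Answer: 2940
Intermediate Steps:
z(C, Y) = 12*Y
u(O) = 48*O (u(O) = 4*(12*O) = 48*O)
x = 576 (x = (0 + 48*(-3))*(-4) = (0 - 144)*(-4) = -144*(-4) = 576)
(x + 12)*5 = (576 + 12)*5 = 588*5 = 2940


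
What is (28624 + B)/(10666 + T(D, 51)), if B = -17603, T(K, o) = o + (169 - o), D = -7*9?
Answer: 11021/10835 ≈ 1.0172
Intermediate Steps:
D = -63
T(K, o) = 169
(28624 + B)/(10666 + T(D, 51)) = (28624 - 17603)/(10666 + 169) = 11021/10835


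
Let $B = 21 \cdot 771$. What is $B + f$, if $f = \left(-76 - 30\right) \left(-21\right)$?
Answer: $18417$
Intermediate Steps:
$B = 16191$
$f = 2226$ ($f = \left(-106\right) \left(-21\right) = 2226$)
$B + f = 16191 + 2226 = 18417$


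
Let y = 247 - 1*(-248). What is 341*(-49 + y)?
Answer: 152086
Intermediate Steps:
y = 495 (y = 247 + 248 = 495)
341*(-49 + y) = 341*(-49 + 495) = 341*446 = 152086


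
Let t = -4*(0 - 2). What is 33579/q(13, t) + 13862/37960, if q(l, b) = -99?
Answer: -70738139/208780 ≈ -338.82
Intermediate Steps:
t = 8 (t = -4*(-2) = 8)
33579/q(13, t) + 13862/37960 = 33579/(-99) + 13862/37960 = 33579*(-1/99) + 13862*(1/37960) = -3731/11 + 6931/18980 = -70738139/208780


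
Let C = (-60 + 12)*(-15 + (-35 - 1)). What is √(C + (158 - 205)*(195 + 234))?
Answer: I*√17715 ≈ 133.1*I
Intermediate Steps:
C = 2448 (C = -48*(-15 - 36) = -48*(-51) = 2448)
√(C + (158 - 205)*(195 + 234)) = √(2448 + (158 - 205)*(195 + 234)) = √(2448 - 47*429) = √(2448 - 20163) = √(-17715) = I*√17715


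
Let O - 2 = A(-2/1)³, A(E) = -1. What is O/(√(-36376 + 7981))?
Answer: -I*√3155/9465 ≈ -0.0059344*I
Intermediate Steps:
O = 1 (O = 2 + (-1)³ = 2 - 1 = 1)
O/(√(-36376 + 7981)) = 1/√(-36376 + 7981) = 1/√(-28395) = 1/(3*I*√3155) = 1*(-I*√3155/9465) = -I*√3155/9465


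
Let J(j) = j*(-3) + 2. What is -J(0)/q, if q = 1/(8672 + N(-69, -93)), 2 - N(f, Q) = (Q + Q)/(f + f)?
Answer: -398942/23 ≈ -17345.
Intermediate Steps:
N(f, Q) = 2 - Q/f (N(f, Q) = 2 - (Q + Q)/(f + f) = 2 - 2*Q/(2*f) = 2 - 2*Q*1/(2*f) = 2 - Q/f)
q = 23/199471 (q = 1/(8672 + (2 - 1*(-93)/(-69))) = 1/(8672 + (2 - 1*(-93)*(-1/69))) = 1/(8672 + (2 - 31/23)) = 1/(8672 + 15/23) = 1/(199471/23) = 23/199471 ≈ 0.00011530)
J(j) = 2 - 3*j (J(j) = -3*j + 2 = 2 - 3*j)
-J(0)/q = -(2 - 3*0)/23/199471 = -(2 + 0)*199471/23 = -2*199471/23 = -1*398942/23 = -398942/23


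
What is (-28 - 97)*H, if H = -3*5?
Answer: 1875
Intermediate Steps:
H = -15
(-28 - 97)*H = (-28 - 97)*(-15) = -125*(-15) = 1875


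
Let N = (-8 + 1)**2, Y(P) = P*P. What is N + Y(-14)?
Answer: 245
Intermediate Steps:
Y(P) = P**2
N = 49 (N = (-7)**2 = 49)
N + Y(-14) = 49 + (-14)**2 = 49 + 196 = 245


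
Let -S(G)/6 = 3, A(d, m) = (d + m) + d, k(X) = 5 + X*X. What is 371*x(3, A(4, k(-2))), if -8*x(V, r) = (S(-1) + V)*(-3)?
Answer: -16695/8 ≈ -2086.9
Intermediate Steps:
k(X) = 5 + X²
A(d, m) = m + 2*d
S(G) = -18 (S(G) = -6*3 = -18)
x(V, r) = -27/4 + 3*V/8 (x(V, r) = -(-18 + V)*(-3)/8 = -(54 - 3*V)/8 = -27/4 + 3*V/8)
371*x(3, A(4, k(-2))) = 371*(-27/4 + (3/8)*3) = 371*(-27/4 + 9/8) = 371*(-45/8) = -16695/8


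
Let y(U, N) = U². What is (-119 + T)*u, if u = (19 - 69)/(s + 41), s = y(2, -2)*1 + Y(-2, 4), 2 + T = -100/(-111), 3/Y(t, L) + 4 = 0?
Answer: 2666200/19647 ≈ 135.71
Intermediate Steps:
Y(t, L) = -¾ (Y(t, L) = 3/(-4 + 0) = 3/(-4) = 3*(-¼) = -¾)
T = -122/111 (T = -2 - 100/(-111) = -2 - 100*(-1/111) = -2 + 100/111 = -122/111 ≈ -1.0991)
s = 13/4 (s = 2²*1 - ¾ = 4*1 - ¾ = 4 - ¾ = 13/4 ≈ 3.2500)
u = -200/177 (u = (19 - 69)/(13/4 + 41) = -50/177/4 = -50*4/177 = -200/177 ≈ -1.1299)
(-119 + T)*u = (-119 - 122/111)*(-200/177) = -13331/111*(-200/177) = 2666200/19647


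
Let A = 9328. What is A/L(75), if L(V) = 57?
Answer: 9328/57 ≈ 163.65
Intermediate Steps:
A/L(75) = 9328/57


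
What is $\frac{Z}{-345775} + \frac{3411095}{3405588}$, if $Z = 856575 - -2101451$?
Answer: $- \frac{8894346475663}{1177567190700} \approx -7.5532$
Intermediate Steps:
$Z = 2958026$ ($Z = 856575 + 2101451 = 2958026$)
$\frac{Z}{-345775} + \frac{3411095}{3405588} = \frac{2958026}{-345775} + \frac{3411095}{3405588} = 2958026 \left(- \frac{1}{345775}\right) + 3411095 \cdot \frac{1}{3405588} = - \frac{2958026}{345775} + \frac{3411095}{3405588} = - \frac{8894346475663}{1177567190700}$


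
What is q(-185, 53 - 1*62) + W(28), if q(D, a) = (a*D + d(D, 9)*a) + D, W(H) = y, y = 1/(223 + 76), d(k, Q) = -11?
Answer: 472122/299 ≈ 1579.0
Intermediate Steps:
y = 1/299 ≈ 0.0033445
W(H) = 1/299
q(D, a) = D - 11*a + D*a (q(D, a) = (a*D - 11*a) + D = (D*a - 11*a) + D = (-11*a + D*a) + D = D - 11*a + D*a)
q(-185, 53 - 1*62) + W(28) = (-185 - 11*(53 - 1*62) - 185*(53 - 1*62)) + 1/299 = (-185 - 11*(53 - 62) - 185*(53 - 62)) + 1/299 = (-185 - 11*(-9) - 185*(-9)) + 1/299 = (-185 + 99 + 1665) + 1/299 = 1579 + 1/299 = 472122/299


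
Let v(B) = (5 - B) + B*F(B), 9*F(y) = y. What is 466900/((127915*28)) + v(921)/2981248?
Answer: 12330200219/76269267584 ≈ 0.16167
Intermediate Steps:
F(y) = y/9
v(B) = 5 - B + B²/9 (v(B) = (5 - B) + B*(B/9) = (5 - B) + B²/9 = 5 - B + B²/9)
466900/((127915*28)) + v(921)/2981248 = 466900/((127915*28)) + (5 - 1*921 + (⅑)*921²)/2981248 = 466900/3581620 + (5 - 921 + (⅑)*848241)*(1/2981248) = 466900*(1/3581620) + (5 - 921 + 94249)*(1/2981248) = 3335/25583 + 93333*(1/2981248) = 3335/25583 + 93333/2981248 = 12330200219/76269267584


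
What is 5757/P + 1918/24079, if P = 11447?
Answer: 160578149/275632313 ≈ 0.58258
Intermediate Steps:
5757/P + 1918/24079 = 5757/11447 + 1918/24079 = 160578149/275632313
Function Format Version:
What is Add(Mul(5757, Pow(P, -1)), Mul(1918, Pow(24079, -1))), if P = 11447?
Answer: Rational(160578149, 275632313) ≈ 0.58258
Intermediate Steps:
Add(Mul(5757, Pow(P, -1)), Mul(1918, Pow(24079, -1))) = Add(Mul(5757, Pow(11447, -1)), Mul(1918, Pow(24079, -1))) = Add(Mul(5757, Rational(1, 11447)), Mul(1918, Rational(1, 24079))) = Add(Rational(5757, 11447), Rational(1918, 24079)) = Rational(160578149, 275632313)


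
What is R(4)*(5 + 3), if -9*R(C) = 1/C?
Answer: -2/9 ≈ -0.22222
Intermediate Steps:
R(C) = -1/(9*C)
R(4)*(5 + 3) = (-⅑/4)*(5 + 3) = -⅑*¼*8 = -1/36*8 = -2/9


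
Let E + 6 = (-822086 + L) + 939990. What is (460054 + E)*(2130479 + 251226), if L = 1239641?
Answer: 4328970336065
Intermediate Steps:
E = 1357539 (E = -6 + ((-822086 + 1239641) + 939990) = -6 + (417555 + 939990) = -6 + 1357545 = 1357539)
(460054 + E)*(2130479 + 251226) = (460054 + 1357539)*(2130479 + 251226) = 1817593*2381705 = 4328970336065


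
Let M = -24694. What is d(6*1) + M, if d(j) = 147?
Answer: -24547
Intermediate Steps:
d(6*1) + M = 147 - 24694 = -24547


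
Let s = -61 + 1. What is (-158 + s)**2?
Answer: 47524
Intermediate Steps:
s = -60
(-158 + s)**2 = (-158 - 60)**2 = (-218)**2 = 47524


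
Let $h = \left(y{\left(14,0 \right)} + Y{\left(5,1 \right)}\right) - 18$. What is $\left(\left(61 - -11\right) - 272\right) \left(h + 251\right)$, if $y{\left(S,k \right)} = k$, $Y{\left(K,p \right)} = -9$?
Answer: $-44800$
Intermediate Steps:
$h = -27$ ($h = \left(0 - 9\right) - 18 = -9 - 18 = -27$)
$\left(\left(61 - -11\right) - 272\right) \left(h + 251\right) = \left(\left(61 - -11\right) - 272\right) \left(-27 + 251\right) = \left(\left(61 + 11\right) - 272\right) 224 = \left(72 - 272\right) 224 = \left(-200\right) 224 = -44800$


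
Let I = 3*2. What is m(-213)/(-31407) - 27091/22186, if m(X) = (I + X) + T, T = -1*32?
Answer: -845544583/696795702 ≈ -1.2135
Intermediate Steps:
I = 6
T = -32
m(X) = -26 + X (m(X) = (6 + X) - 32 = -26 + X)
m(-213)/(-31407) - 27091/22186 = (-26 - 213)/(-31407) - 27091/22186 = -239*(-1/31407) - 27091*1/22186 = 239/31407 - 27091/22186 = -845544583/696795702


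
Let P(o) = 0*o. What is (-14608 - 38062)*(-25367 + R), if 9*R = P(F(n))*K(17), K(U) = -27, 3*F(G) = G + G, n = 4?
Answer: 1336079890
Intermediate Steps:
F(G) = 2*G/3 (F(G) = (G + G)/3 = (2*G)/3 = 2*G/3)
P(o) = 0
R = 0 (R = (0*(-27))/9 = (⅑)*0 = 0)
(-14608 - 38062)*(-25367 + R) = (-14608 - 38062)*(-25367 + 0) = -52670*(-25367) = 1336079890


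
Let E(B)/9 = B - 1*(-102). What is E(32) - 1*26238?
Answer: -25032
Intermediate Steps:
E(B) = 918 + 9*B (E(B) = 9*(B - 1*(-102)) = 9*(B + 102) = 9*(102 + B) = 918 + 9*B)
E(32) - 1*26238 = (918 + 9*32) - 1*26238 = (918 + 288) - 26238 = 1206 - 26238 = -25032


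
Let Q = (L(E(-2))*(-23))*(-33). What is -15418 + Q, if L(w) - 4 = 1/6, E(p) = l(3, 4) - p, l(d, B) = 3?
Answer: -24511/2 ≈ -12256.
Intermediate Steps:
E(p) = 3 - p
L(w) = 25/6 (L(w) = 4 + 1/6 = 4 + ⅙ = 25/6)
Q = 6325/2 (Q = ((25/6)*(-23))*(-33) = -575/6*(-33) = 6325/2 ≈ 3162.5)
-15418 + Q = -15418 + 6325/2 = -24511/2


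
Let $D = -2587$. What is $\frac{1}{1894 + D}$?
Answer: $- \frac{1}{693} \approx -0.001443$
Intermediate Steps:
$\frac{1}{1894 + D} = \frac{1}{1894 - 2587} = \frac{1}{-693} = - \frac{1}{693}$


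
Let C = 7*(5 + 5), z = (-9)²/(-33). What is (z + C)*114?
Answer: 84702/11 ≈ 7700.2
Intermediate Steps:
z = -27/11 (z = 81*(-1/33) = -27/11 ≈ -2.4545)
C = 70 (C = 7*10 = 70)
(z + C)*114 = (-27/11 + 70)*114 = (743/11)*114 = 84702/11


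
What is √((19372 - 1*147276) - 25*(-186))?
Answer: I*√123254 ≈ 351.08*I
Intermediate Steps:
√((19372 - 1*147276) - 25*(-186)) = √((19372 - 147276) + 4650) = √(-127904 + 4650) = √(-123254) = I*√123254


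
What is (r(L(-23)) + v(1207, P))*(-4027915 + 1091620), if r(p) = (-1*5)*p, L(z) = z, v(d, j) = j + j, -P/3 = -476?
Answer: -8723732445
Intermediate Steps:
P = 1428 (P = -3*(-476) = 1428)
v(d, j) = 2*j
r(p) = -5*p
(r(L(-23)) + v(1207, P))*(-4027915 + 1091620) = (-5*(-23) + 2*1428)*(-4027915 + 1091620) = (115 + 2856)*(-2936295) = 2971*(-2936295) = -8723732445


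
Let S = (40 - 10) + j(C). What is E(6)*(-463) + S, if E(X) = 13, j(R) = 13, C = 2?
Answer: -5976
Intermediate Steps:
S = 43 (S = (40 - 10) + 13 = 30 + 13 = 43)
E(6)*(-463) + S = 13*(-463) + 43 = -6019 + 43 = -5976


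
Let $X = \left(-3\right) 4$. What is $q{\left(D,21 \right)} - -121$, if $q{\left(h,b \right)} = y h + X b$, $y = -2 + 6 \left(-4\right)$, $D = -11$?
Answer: $155$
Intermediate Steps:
$y = -26$ ($y = -2 - 24 = -26$)
$X = -12$
$q{\left(h,b \right)} = - 26 h - 12 b$
$q{\left(D,21 \right)} - -121 = \left(\left(-26\right) \left(-11\right) - 252\right) - -121 = \left(286 - 252\right) + 121 = 34 + 121 = 155$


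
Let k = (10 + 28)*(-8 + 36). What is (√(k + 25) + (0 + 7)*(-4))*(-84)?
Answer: -420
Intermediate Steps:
k = 1064 (k = 38*28 = 1064)
(√(k + 25) + (0 + 7)*(-4))*(-84) = (√(1064 + 25) + (0 + 7)*(-4))*(-84) = (√1089 + 7*(-4))*(-84) = (33 - 28)*(-84) = 5*(-84) = -420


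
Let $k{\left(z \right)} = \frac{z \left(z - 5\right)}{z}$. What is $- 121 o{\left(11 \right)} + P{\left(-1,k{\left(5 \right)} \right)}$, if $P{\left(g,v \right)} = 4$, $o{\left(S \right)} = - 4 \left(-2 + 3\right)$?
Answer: $488$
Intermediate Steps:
$o{\left(S \right)} = -4$ ($o{\left(S \right)} = \left(-4\right) 1 = -4$)
$k{\left(z \right)} = -5 + z$ ($k{\left(z \right)} = \frac{z \left(-5 + z\right)}{z} = -5 + z$)
$- 121 o{\left(11 \right)} + P{\left(-1,k{\left(5 \right)} \right)} = \left(-121\right) \left(-4\right) + 4 = 484 + 4 = 488$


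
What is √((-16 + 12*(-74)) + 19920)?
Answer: 2*√4754 ≈ 137.90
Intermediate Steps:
√((-16 + 12*(-74)) + 19920) = √((-16 - 888) + 19920) = √(-904 + 19920) = √19016 = 2*√4754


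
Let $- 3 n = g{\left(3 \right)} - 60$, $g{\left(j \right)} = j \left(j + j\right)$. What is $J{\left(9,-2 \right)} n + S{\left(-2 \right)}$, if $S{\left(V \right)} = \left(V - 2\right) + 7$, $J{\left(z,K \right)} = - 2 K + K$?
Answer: $31$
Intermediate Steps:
$g{\left(j \right)} = 2 j^{2}$ ($g{\left(j \right)} = j 2 j = 2 j^{2}$)
$J{\left(z,K \right)} = - K$
$S{\left(V \right)} = 5 + V$ ($S{\left(V \right)} = \left(-2 + V\right) + 7 = 5 + V$)
$n = 14$ ($n = - \frac{2 \cdot 3^{2} - 60}{3} = - \frac{2 \cdot 9 - 60}{3} = - \frac{18 - 60}{3} = \left(- \frac{1}{3}\right) \left(-42\right) = 14$)
$J{\left(9,-2 \right)} n + S{\left(-2 \right)} = \left(-1\right) \left(-2\right) 14 + \left(5 - 2\right) = 2 \cdot 14 + 3 = 28 + 3 = 31$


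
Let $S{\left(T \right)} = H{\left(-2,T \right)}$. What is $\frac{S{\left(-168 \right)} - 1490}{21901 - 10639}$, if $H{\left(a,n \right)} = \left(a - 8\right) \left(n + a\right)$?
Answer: $\frac{35}{1877} \approx 0.018647$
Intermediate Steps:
$H{\left(a,n \right)} = \left(-8 + a\right) \left(a + n\right)$
$S{\left(T \right)} = 20 - 10 T$ ($S{\left(T \right)} = \left(-2\right)^{2} - -16 - 8 T - 2 T = 4 + 16 - 8 T - 2 T = 20 - 10 T$)
$\frac{S{\left(-168 \right)} - 1490}{21901 - 10639} = \frac{\left(20 - -1680\right) - 1490}{21901 - 10639} = \frac{\left(20 + 1680\right) - 1490}{11262} = \left(1700 - 1490\right) \frac{1}{11262} = 210 \cdot \frac{1}{11262} = \frac{35}{1877}$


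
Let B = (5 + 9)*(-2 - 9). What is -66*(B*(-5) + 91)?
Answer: -56826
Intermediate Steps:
B = -154 (B = 14*(-11) = -154)
-66*(B*(-5) + 91) = -66*(-154*(-5) + 91) = -66*(770 + 91) = -66*861 = -56826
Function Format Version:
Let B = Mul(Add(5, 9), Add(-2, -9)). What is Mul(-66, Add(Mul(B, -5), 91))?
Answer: -56826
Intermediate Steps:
B = -154 (B = Mul(14, -11) = -154)
Mul(-66, Add(Mul(B, -5), 91)) = Mul(-66, Add(Mul(-154, -5), 91)) = Mul(-66, Add(770, 91)) = Mul(-66, 861) = -56826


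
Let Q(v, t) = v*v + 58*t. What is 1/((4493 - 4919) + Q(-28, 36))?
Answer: 1/2446 ≈ 0.00040883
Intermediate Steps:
Q(v, t) = v² + 58*t
1/((4493 - 4919) + Q(-28, 36)) = 1/((4493 - 4919) + ((-28)² + 58*36)) = 1/(-426 + (784 + 2088)) = 1/(-426 + 2872) = 1/2446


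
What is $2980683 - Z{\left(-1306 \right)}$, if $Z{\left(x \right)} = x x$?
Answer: $1275047$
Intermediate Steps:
$Z{\left(x \right)} = x^{2}$
$2980683 - Z{\left(-1306 \right)} = 2980683 - \left(-1306\right)^{2} = 2980683 - 1705636 = 1275047$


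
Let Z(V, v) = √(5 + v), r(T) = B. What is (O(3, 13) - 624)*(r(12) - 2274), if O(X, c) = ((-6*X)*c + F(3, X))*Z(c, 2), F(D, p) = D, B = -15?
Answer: 1428336 + 528759*√7 ≈ 2.8273e+6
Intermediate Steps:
r(T) = -15
O(X, c) = √7*(3 - 6*X*c) (O(X, c) = ((-6*X)*c + 3)*√(5 + 2) = (-6*X*c + 3)*√7 = (3 - 6*X*c)*√7 = √7*(3 - 6*X*c))
(O(3, 13) - 624)*(r(12) - 2274) = (√7*(3 - 6*3*13) - 624)*(-15 - 2274) = (√7*(3 - 234) - 624)*(-2289) = (√7*(-231) - 624)*(-2289) = (-231*√7 - 624)*(-2289) = (-624 - 231*√7)*(-2289) = 1428336 + 528759*√7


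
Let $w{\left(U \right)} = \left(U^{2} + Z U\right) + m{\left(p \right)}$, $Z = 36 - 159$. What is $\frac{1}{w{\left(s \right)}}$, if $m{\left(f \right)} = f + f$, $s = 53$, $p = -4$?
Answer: $- \frac{1}{3718} \approx -0.00026896$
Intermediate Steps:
$m{\left(f \right)} = 2 f$
$Z = -123$ ($Z = 36 - 159 = -123$)
$w{\left(U \right)} = -8 + U^{2} - 123 U$ ($w{\left(U \right)} = \left(U^{2} - 123 U\right) + 2 \left(-4\right) = \left(U^{2} - 123 U\right) - 8 = -8 + U^{2} - 123 U$)
$\frac{1}{w{\left(s \right)}} = \frac{1}{-8 + 53^{2} - 6519} = \frac{1}{-8 + 2809 - 6519} = \frac{1}{-3718} = - \frac{1}{3718}$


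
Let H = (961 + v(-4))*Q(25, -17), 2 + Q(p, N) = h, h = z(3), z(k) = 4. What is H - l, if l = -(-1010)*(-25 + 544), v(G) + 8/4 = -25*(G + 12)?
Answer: -522672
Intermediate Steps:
h = 4
Q(p, N) = 2 (Q(p, N) = -2 + 4 = 2)
v(G) = -302 - 25*G (v(G) = -2 - 25*(G + 12) = -2 - 25*(12 + G) = -2 + (-300 - 25*G) = -302 - 25*G)
l = 524190 (l = -(-1010)*519 = -1*(-524190) = 524190)
H = 1518 (H = (961 + (-302 - 25*(-4)))*2 = (961 + (-302 + 100))*2 = (961 - 202)*2 = 759*2 = 1518)
H - l = 1518 - 1*524190 = 1518 - 524190 = -522672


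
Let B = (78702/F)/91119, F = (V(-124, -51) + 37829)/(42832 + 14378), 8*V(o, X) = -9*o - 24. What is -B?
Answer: -3001694280/2306252263 ≈ -1.3015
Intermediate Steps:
V(o, X) = -3 - 9*o/8 (V(o, X) = (-9*o - 24)/8 = (-24 - 9*o)/8 = -3 - 9*o/8)
F = 75931/114420 (F = ((-3 - 9/8*(-124)) + 37829)/(42832 + 14378) = ((-3 + 279/2) + 37829)/57210 = (273/2 + 37829)*(1/57210) = (75931/2)*(1/57210) = 75931/114420 ≈ 0.66362)
B = 3001694280/2306252263 (B = (78702/(75931/114420))/91119 = (78702*(114420/75931))*(1/91119) = (9005082840/75931)*(1/91119) = 3001694280/2306252263 ≈ 1.3015)
-B = -1*3001694280/2306252263 = -3001694280/2306252263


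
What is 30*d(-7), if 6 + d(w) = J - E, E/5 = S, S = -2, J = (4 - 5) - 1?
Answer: 60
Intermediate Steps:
J = -2 (J = -1 - 1 = -2)
E = -10 (E = 5*(-2) = -10)
d(w) = 2 (d(w) = -6 + (-2 - 1*(-10)) = -6 + (-2 + 10) = -6 + 8 = 2)
30*d(-7) = 30*2 = 60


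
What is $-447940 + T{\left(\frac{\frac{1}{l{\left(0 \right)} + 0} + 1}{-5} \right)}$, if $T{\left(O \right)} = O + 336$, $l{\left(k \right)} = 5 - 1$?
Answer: $- \frac{1790417}{4} \approx -4.476 \cdot 10^{5}$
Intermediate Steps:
$l{\left(k \right)} = 4$ ($l{\left(k \right)} = 5 - 1 = 4$)
$T{\left(O \right)} = 336 + O$
$-447940 + T{\left(\frac{\frac{1}{l{\left(0 \right)} + 0} + 1}{-5} \right)} = -447940 + \left(336 + \frac{\frac{1}{4 + 0} + 1}{-5}\right) = -447940 + \left(336 - \frac{\frac{1}{4} + 1}{5}\right) = -447940 + \left(336 - \frac{1}{4}\right) = -447940 + \frac{1343}{4} = - \frac{1790417}{4}$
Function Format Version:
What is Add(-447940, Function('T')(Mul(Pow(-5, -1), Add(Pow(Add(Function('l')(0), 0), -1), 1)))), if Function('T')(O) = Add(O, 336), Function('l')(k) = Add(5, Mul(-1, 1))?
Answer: Rational(-1790417, 4) ≈ -4.4760e+5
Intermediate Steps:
Function('l')(k) = 4 (Function('l')(k) = Add(5, -1) = 4)
Function('T')(O) = Add(336, O)
Add(-447940, Function('T')(Mul(Pow(-5, -1), Add(Pow(Add(Function('l')(0), 0), -1), 1)))) = Add(-447940, Add(336, Mul(Pow(-5, -1), Add(Pow(Add(4, 0), -1), 1)))) = Add(-447940, Add(336, Mul(Rational(-1, 5), Add(Pow(4, -1), 1)))) = Add(-447940, Add(336, Mul(Rational(-1, 5), Add(Rational(1, 4), 1)))) = Add(-447940, Add(336, Mul(Rational(-1, 5), Rational(5, 4)))) = Add(-447940, Add(336, Rational(-1, 4))) = Add(-447940, Rational(1343, 4)) = Rational(-1790417, 4)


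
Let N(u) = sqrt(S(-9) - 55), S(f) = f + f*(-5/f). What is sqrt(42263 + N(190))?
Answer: sqrt(42263 + I*sqrt(69)) ≈ 205.58 + 0.02*I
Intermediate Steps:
S(f) = -5 + f (S(f) = f - 5 = -5 + f)
N(u) = I*sqrt(69) (N(u) = sqrt((-5 - 9) - 55) = sqrt(-14 - 55) = sqrt(-69) = I*sqrt(69))
sqrt(42263 + N(190)) = sqrt(42263 + I*sqrt(69))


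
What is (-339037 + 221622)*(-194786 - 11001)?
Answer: 24162480605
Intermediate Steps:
(-339037 + 221622)*(-194786 - 11001) = -117415*(-205787) = 24162480605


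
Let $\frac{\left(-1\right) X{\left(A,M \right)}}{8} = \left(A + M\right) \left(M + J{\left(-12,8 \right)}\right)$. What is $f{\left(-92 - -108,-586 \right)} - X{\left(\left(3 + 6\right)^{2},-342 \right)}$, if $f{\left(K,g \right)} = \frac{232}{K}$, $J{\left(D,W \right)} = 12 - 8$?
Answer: $\frac{1411517}{2} \approx 7.0576 \cdot 10^{5}$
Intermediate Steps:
$J{\left(D,W \right)} = 4$ ($J{\left(D,W \right)} = 12 - 8 = 4$)
$X{\left(A,M \right)} = - 8 \left(4 + M\right) \left(A + M\right)$ ($X{\left(A,M \right)} = - 8 \left(A + M\right) \left(M + 4\right) = - 8 \left(A + M\right) \left(4 + M\right) = - 8 \left(4 + M\right) \left(A + M\right)$)
$f{\left(-92 - -108,-586 \right)} - X{\left(\left(3 + 6\right)^{2},-342 \right)} = \frac{232}{-92 - -108} - \left(- 32 \left(3 + 6\right)^{2} - -10944 - 8 \left(-342\right)^{2} - 8 \left(3 + 6\right)^{2} \left(-342\right)\right) = \frac{232}{-92 + 108} - \left(- 32 \cdot 9^{2} + 10944 - 935712 - 8 \cdot 9^{2} \left(-342\right)\right) = \frac{232}{16} - \left(\left(-32\right) 81 + 10944 - 935712 - 648 \left(-342\right)\right) = 232 \cdot \frac{1}{16} - \left(-2592 + 10944 - 935712 + 221616\right) = \frac{29}{2} - -705744 = \frac{29}{2} + 705744 = \frac{1411517}{2}$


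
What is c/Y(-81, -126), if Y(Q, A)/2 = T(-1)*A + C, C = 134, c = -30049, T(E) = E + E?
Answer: -30049/772 ≈ -38.924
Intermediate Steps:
T(E) = 2*E
Y(Q, A) = 268 - 4*A (Y(Q, A) = 2*((2*(-1))*A + 134) = 2*(-2*A + 134) = 2*(134 - 2*A) = 268 - 4*A)
c/Y(-81, -126) = -30049/(268 - 4*(-126)) = -30049/(268 + 504) = -30049/772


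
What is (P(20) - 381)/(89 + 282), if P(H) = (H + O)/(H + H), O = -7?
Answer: -15227/14840 ≈ -1.0261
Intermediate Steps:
P(H) = (-7 + H)/(2*H) (P(H) = (H - 7)/(H + H) = (-7 + H)/((2*H)) = (-7 + H)*(1/(2*H)) = (-7 + H)/(2*H))
(P(20) - 381)/(89 + 282) = ((½)*(-7 + 20)/20 - 381)/(89 + 282) = ((½)*(1/20)*13 - 381)/371 = (13/40 - 381)*(1/371) = -15227/40*1/371 = -15227/14840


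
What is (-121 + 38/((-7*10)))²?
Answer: 18096516/1225 ≈ 14773.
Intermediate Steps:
(-121 + 38/((-7*10)))² = (-121 + 38/(-70))² = (-121 + 38*(-1/70))² = (-121 - 19/35)² = (-4254/35)² = 18096516/1225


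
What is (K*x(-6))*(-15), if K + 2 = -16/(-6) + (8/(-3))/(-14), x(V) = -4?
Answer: 360/7 ≈ 51.429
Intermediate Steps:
K = 6/7 (K = -2 + (-16/(-6) + (8/(-3))/(-14)) = -2 + (-16*(-1/6) + (8*(-1/3))*(-1/14)) = -2 + (8/3 - 8/3*(-1/14)) = -2 + (8/3 + 4/21) = -2 + 20/7 = 6/7 ≈ 0.85714)
(K*x(-6))*(-15) = ((6/7)*(-4))*(-15) = -24/7*(-15) = 360/7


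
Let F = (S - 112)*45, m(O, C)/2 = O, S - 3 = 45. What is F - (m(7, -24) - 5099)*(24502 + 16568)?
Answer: 208838070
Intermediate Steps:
S = 48 (S = 3 + 45 = 48)
m(O, C) = 2*O
F = -2880 (F = (48 - 112)*45 = -64*45 = -2880)
F - (m(7, -24) - 5099)*(24502 + 16568) = -2880 - (2*7 - 5099)*(24502 + 16568) = -2880 - (14 - 5099)*41070 = -2880 - (-5085)*41070 = -2880 - 1*(-208840950) = -2880 + 208840950 = 208838070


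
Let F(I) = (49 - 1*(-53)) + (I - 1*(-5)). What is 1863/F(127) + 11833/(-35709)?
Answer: 7084105/928434 ≈ 7.6302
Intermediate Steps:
F(I) = 107 + I (F(I) = (49 + 53) + (I + 5) = 102 + (5 + I) = 107 + I)
1863/F(127) + 11833/(-35709) = 1863/(107 + 127) + 11833/(-35709) = 1863/234 + 11833*(-1/35709) = 1863*(1/234) - 11833/35709 = 207/26 - 11833/35709 = 7084105/928434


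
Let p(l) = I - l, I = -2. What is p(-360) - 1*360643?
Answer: -360285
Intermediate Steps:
p(l) = -2 - l
p(-360) - 1*360643 = (-2 - 1*(-360)) - 1*360643 = (-2 + 360) - 360643 = 358 - 360643 = -360285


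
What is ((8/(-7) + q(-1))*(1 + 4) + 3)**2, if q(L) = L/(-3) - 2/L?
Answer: 35344/441 ≈ 80.145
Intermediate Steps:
q(L) = -2/L - L/3 (q(L) = L*(-1/3) - 2/L = -L/3 - 2/L = -2/L - L/3)
((8/(-7) + q(-1))*(1 + 4) + 3)**2 = ((8/(-7) + (-2/(-1) - 1/3*(-1)))*(1 + 4) + 3)**2 = ((8*(-1/7) + (-2*(-1) + 1/3))*5 + 3)**2 = ((-8/7 + (2 + 1/3))*5 + 3)**2 = ((-8/7 + 7/3)*5 + 3)**2 = ((25/21)*5 + 3)**2 = (125/21 + 3)**2 = (188/21)**2 = 35344/441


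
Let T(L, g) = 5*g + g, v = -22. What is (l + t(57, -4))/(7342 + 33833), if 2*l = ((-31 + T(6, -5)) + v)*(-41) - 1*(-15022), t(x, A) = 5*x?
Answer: 3799/16470 ≈ 0.23066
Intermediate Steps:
T(L, g) = 6*g
l = 18425/2 (l = (((-31 + 6*(-5)) - 22)*(-41) - 1*(-15022))/2 = (((-31 - 30) - 22)*(-41) + 15022)/2 = ((-61 - 22)*(-41) + 15022)/2 = (-83*(-41) + 15022)/2 = (3403 + 15022)/2 = (½)*18425 = 18425/2 ≈ 9212.5)
(l + t(57, -4))/(7342 + 33833) = (18425/2 + 5*57)/(7342 + 33833) = (18425/2 + 285)/41175 = (18995/2)*(1/41175) = 3799/16470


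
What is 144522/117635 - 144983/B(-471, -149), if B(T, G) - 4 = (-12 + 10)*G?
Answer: -2430204223/5075110 ≈ -478.85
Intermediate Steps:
B(T, G) = 4 - 2*G (B(T, G) = 4 + (-12 + 10)*G = 4 - 2*G)
144522/117635 - 144983/B(-471, -149) = 144522/117635 - 144983/(4 - 2*(-149)) = 144522*(1/117635) - 144983/(4 + 298) = 20646/16805 - 144983/302 = -2430204223/5075110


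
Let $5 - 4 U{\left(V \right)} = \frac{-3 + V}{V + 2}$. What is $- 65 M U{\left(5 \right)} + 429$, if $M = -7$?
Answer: $\frac{3861}{4} \approx 965.25$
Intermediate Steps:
$U{\left(V \right)} = \frac{5}{4} - \frac{-3 + V}{4 \left(2 + V\right)}$ ($U{\left(V \right)} = \frac{5}{4} - \frac{\left(-3 + V\right) \frac{1}{V + 2}}{4} = \frac{5}{4} - \frac{\left(-3 + V\right) \frac{1}{2 + V}}{4} = \frac{5}{4} - \frac{\frac{1}{2 + V} \left(-3 + V\right)}{4} = \frac{5}{4} - \frac{-3 + V}{4 \left(2 + V\right)}$)
$- 65 M U{\left(5 \right)} + 429 = - 65 \left(- 7 \frac{\frac{13}{4} + 5}{2 + 5}\right) + 429 = - 65 \left(- 7 \cdot \frac{1}{7} \cdot \frac{33}{4}\right) + 429 = - 65 \left(\left(-7\right) \frac{33}{28}\right) + 429 = \left(-65\right) \left(- \frac{33}{4}\right) + 429 = \frac{2145}{4} + 429 = \frac{3861}{4}$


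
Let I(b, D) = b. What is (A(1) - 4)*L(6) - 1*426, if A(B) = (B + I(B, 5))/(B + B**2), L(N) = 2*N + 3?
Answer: -471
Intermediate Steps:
L(N) = 3 + 2*N
A(B) = 2*B/(B + B**2) (A(B) = (B + B)/(B + B**2) = (2*B)/(B + B**2) = 2*B/(B + B**2))
(A(1) - 4)*L(6) - 1*426 = (2/(1 + 1) - 4)*(3 + 2*6) - 1*426 = (2/2 - 4)*(3 + 12) - 426 = (2*(1/2) - 4)*15 - 426 = (1 - 4)*15 - 426 = -3*15 - 426 = -45 - 426 = -471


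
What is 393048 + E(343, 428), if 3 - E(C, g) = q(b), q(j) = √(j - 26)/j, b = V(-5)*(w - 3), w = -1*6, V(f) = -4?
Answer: 393051 - √10/36 ≈ 3.9305e+5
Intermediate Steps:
w = -6
b = 36 (b = -4*(-6 - 3) = -4*(-9) = 36)
q(j) = √(-26 + j)/j
E(C, g) = 3 - √10/36 (E(C, g) = 3 - √(-26 + 36)/36 = 3 - √10/36)
393048 + E(343, 428) = 393048 + (3 - √10/36) = 393051 - √10/36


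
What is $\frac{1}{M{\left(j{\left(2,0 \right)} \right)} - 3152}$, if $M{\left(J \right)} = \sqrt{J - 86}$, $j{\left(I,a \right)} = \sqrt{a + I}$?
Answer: $- \frac{1}{3152 - i \sqrt{86 - \sqrt{2}}} \approx -0.00031726 - 9.257 \cdot 10^{-7} i$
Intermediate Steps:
$j{\left(I,a \right)} = \sqrt{I + a}$
$M{\left(J \right)} = \sqrt{-86 + J}$
$\frac{1}{M{\left(j{\left(2,0 \right)} \right)} - 3152} = \frac{1}{\sqrt{-86 + \sqrt{2 + 0}} - 3152} = \frac{1}{\sqrt{-86 + \sqrt{2}} - 3152} = \frac{1}{-3152 + \sqrt{-86 + \sqrt{2}}}$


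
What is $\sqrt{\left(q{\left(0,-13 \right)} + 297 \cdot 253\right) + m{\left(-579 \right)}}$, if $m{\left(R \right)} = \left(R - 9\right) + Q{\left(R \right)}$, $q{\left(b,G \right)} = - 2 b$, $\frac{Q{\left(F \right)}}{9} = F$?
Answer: $\sqrt{69342} \approx 263.33$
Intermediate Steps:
$Q{\left(F \right)} = 9 F$
$m{\left(R \right)} = -9 + 10 R$ ($m{\left(R \right)} = \left(R - 9\right) + 9 R = \left(-9 + R\right) + 9 R = -9 + 10 R$)
$\sqrt{\left(q{\left(0,-13 \right)} + 297 \cdot 253\right) + m{\left(-579 \right)}} = \sqrt{\left(\left(-2\right) 0 + 297 \cdot 253\right) + \left(-9 + 10 \left(-579\right)\right)} = \sqrt{\left(0 + 75141\right) - 5799} = \sqrt{75141 - 5799} = \sqrt{69342}$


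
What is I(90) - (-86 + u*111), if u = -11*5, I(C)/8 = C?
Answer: 6911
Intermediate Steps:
I(C) = 8*C
u = -55
I(90) - (-86 + u*111) = 8*90 - (-86 - 55*111) = 720 - (-86 - 6105) = 720 - 1*(-6191) = 720 + 6191 = 6911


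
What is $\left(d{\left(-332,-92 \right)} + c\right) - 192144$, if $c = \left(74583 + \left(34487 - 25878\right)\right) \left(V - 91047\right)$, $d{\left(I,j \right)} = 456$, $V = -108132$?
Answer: $-16570291056$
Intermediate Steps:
$c = -16570099368$ ($c = \left(74583 + \left(34487 - 25878\right)\right) \left(-108132 - 91047\right) = \left(74583 + \left(34487 - 25878\right)\right) \left(-199179\right) = \left(74583 + 8609\right) \left(-199179\right) = 83192 \left(-199179\right) = -16570099368$)
$\left(d{\left(-332,-92 \right)} + c\right) - 192144 = \left(456 - 16570099368\right) - 192144 = -16570098912 - 192144 = -16570291056$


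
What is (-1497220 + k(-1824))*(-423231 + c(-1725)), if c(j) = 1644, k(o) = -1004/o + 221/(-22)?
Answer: 1055387285144763/1672 ≈ 6.3121e+11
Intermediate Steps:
k(o) = -221/22 - 1004/o (k(o) = -1004/o + 221*(-1/22) = -1004/o - 221/22 = -221/22 - 1004/o)
(-1497220 + k(-1824))*(-423231 + c(-1725)) = (-1497220 + (-221/22 - 1004/(-1824)))*(-423231 + 1644) = (-1497220 + (-221/22 - 1004*(-1/1824)))*(-421587) = (-1497220 + (-221/22 + 251/456))*(-421587) = (-1497220 - 47627/5016)*(-421587) = -7510103147/5016*(-421587) = 1055387285144763/1672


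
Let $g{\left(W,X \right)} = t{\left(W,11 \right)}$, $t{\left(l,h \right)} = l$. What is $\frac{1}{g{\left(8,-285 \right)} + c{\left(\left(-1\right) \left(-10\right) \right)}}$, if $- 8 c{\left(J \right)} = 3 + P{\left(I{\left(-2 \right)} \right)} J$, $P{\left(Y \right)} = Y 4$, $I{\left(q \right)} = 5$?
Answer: $- \frac{8}{139} \approx -0.057554$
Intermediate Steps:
$g{\left(W,X \right)} = W$
$P{\left(Y \right)} = 4 Y$
$c{\left(J \right)} = - \frac{3}{8} - \frac{5 J}{2}$ ($c{\left(J \right)} = - \frac{3 + 4 \cdot 5 J}{8} = - \frac{3 + 20 J}{8} = - \frac{3}{8} - \frac{5 J}{2}$)
$\frac{1}{g{\left(8,-285 \right)} + c{\left(\left(-1\right) \left(-10\right) \right)}} = \frac{1}{8 - \left(\frac{3}{8} + \frac{5 \left(\left(-1\right) \left(-10\right)\right)}{2}\right)} = \frac{1}{8 - \frac{203}{8}} = \frac{1}{- \frac{139}{8}} = - \frac{8}{139}$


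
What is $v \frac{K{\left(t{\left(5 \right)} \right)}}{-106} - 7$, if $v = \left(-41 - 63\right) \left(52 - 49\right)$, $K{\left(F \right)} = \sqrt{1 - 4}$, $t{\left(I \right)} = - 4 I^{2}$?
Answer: $-7 + \frac{156 i \sqrt{3}}{53} \approx -7.0 + 5.0981 i$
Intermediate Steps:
$K{\left(F \right)} = i \sqrt{3}$ ($K{\left(F \right)} = \sqrt{-3} = i \sqrt{3}$)
$v = -312$ ($v = \left(-104\right) 3 = -312$)
$v \frac{K{\left(t{\left(5 \right)} \right)}}{-106} - 7 = - 312 \frac{i \sqrt{3}}{-106} - 7 = - 312 i \sqrt{3} \left(- \frac{1}{106}\right) - 7 = - 312 \left(- \frac{i \sqrt{3}}{106}\right) - 7 = \frac{156 i \sqrt{3}}{53} - 7 = -7 + \frac{156 i \sqrt{3}}{53}$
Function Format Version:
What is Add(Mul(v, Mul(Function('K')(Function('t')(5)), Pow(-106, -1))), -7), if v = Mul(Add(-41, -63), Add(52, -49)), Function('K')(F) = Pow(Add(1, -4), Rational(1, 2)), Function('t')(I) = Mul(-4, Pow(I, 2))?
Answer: Add(-7, Mul(Rational(156, 53), I, Pow(3, Rational(1, 2)))) ≈ Add(-7.0000, Mul(5.0981, I))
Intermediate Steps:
Function('K')(F) = Mul(I, Pow(3, Rational(1, 2))) (Function('K')(F) = Pow(-3, Rational(1, 2)) = Mul(I, Pow(3, Rational(1, 2))))
v = -312 (v = Mul(-104, 3) = -312)
Add(Mul(v, Mul(Function('K')(Function('t')(5)), Pow(-106, -1))), -7) = Add(Mul(-312, Mul(Mul(I, Pow(3, Rational(1, 2))), Pow(-106, -1))), -7) = Add(Mul(-312, Mul(Mul(I, Pow(3, Rational(1, 2))), Rational(-1, 106))), -7) = Add(Mul(-312, Mul(Rational(-1, 106), I, Pow(3, Rational(1, 2)))), -7) = Add(Mul(Rational(156, 53), I, Pow(3, Rational(1, 2))), -7) = Add(-7, Mul(Rational(156, 53), I, Pow(3, Rational(1, 2))))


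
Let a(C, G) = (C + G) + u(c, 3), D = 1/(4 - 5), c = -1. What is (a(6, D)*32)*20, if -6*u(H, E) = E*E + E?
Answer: 1920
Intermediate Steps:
u(H, E) = -E/6 - E²/6 (u(H, E) = -(E*E + E)/6 = -(E² + E)/6 = -(E + E²)/6 = -E/6 - E²/6)
D = -1 (D = 1/(-1) = -1)
a(C, G) = -2 + C + G (a(C, G) = (C + G) - ⅙*3*(1 + 3) = (C + G) - ⅙*3*4 = (C + G) - 2 = -2 + C + G)
(a(6, D)*32)*20 = ((-2 + 6 - 1)*32)*20 = (3*32)*20 = 96*20 = 1920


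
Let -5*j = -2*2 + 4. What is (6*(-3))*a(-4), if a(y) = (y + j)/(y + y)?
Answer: -9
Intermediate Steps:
j = 0 (j = -(-2*2 + 4)/5 = -(-4 + 4)/5 = -⅕*0 = 0)
a(y) = ½ (a(y) = (y + 0)/(y + y) = y/((2*y)) = y*(1/(2*y)) = ½)
(6*(-3))*a(-4) = (6*(-3))*(½) = -18*½ = -9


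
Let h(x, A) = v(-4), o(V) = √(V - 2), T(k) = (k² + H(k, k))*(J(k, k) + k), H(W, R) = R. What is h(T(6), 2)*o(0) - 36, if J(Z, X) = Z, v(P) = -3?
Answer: -36 - 3*I*√2 ≈ -36.0 - 4.2426*I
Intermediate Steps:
T(k) = 2*k*(k + k²) (T(k) = (k² + k)*(k + k) = (k + k²)*(2*k) = 2*k*(k + k²))
o(V) = √(-2 + V)
h(x, A) = -3
h(T(6), 2)*o(0) - 36 = -3*√(-2 + 0) - 36 = -3*I*√2 - 36 = -36 - 3*I*√2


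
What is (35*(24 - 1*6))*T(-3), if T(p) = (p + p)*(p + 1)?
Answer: 7560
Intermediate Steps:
T(p) = 2*p*(1 + p) (T(p) = (2*p)*(1 + p) = 2*p*(1 + p))
(35*(24 - 1*6))*T(-3) = (35*(24 - 1*6))*(2*(-3)*(1 - 3)) = (35*(24 - 6))*(2*(-3)*(-2)) = (35*18)*12 = 630*12 = 7560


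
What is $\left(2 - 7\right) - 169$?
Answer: $-174$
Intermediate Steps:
$\left(2 - 7\right) - 169 = -5 - 169 = -174$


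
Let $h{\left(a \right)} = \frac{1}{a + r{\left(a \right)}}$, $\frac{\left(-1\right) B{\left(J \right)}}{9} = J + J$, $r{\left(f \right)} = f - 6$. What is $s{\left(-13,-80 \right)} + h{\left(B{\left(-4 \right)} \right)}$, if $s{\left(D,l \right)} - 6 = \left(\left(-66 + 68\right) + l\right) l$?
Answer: $\frac{861949}{138} \approx 6246.0$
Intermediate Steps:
$r{\left(f \right)} = -6 + f$ ($r{\left(f \right)} = f - 6 = -6 + f$)
$s{\left(D,l \right)} = 6 + l \left(2 + l\right)$ ($s{\left(D,l \right)} = 6 + \left(\left(-66 + 68\right) + l\right) l = 6 + \left(2 + l\right) l = 6 + l \left(2 + l\right)$)
$B{\left(J \right)} = - 18 J$ ($B{\left(J \right)} = - 9 \left(J + J\right) = - 9 \cdot 2 J = - 18 J$)
$h{\left(a \right)} = \frac{1}{-6 + 2 a}$ ($h{\left(a \right)} = \frac{1}{a + \left(-6 + a\right)} = \frac{1}{-6 + 2 a}$)
$s{\left(-13,-80 \right)} + h{\left(B{\left(-4 \right)} \right)} = \left(6 + \left(-80\right)^{2} + 2 \left(-80\right)\right) + \frac{1}{2 \left(-3 - -72\right)} = \left(6 + 6400 - 160\right) + \frac{1}{2 \left(-3 + 72\right)} = 6246 + \frac{1}{2 \cdot 69} = 6246 + \frac{1}{2} \cdot \frac{1}{69} = 6246 + \frac{1}{138} = \frac{861949}{138}$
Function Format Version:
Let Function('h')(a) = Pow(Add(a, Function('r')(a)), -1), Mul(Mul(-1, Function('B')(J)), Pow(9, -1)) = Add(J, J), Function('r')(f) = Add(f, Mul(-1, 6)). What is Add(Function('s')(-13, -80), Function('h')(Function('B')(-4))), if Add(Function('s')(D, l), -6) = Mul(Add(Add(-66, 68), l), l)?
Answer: Rational(861949, 138) ≈ 6246.0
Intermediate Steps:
Function('r')(f) = Add(-6, f) (Function('r')(f) = Add(f, -6) = Add(-6, f))
Function('s')(D, l) = Add(6, Mul(l, Add(2, l))) (Function('s')(D, l) = Add(6, Mul(Add(Add(-66, 68), l), l)) = Add(6, Mul(Add(2, l), l)) = Add(6, Mul(l, Add(2, l))))
Function('B')(J) = Mul(-18, J) (Function('B')(J) = Mul(-9, Add(J, J)) = Mul(-9, Mul(2, J)) = Mul(-18, J))
Function('h')(a) = Pow(Add(-6, Mul(2, a)), -1) (Function('h')(a) = Pow(Add(a, Add(-6, a)), -1) = Pow(Add(-6, Mul(2, a)), -1))
Add(Function('s')(-13, -80), Function('h')(Function('B')(-4))) = Add(Add(6, Pow(-80, 2), Mul(2, -80)), Mul(Rational(1, 2), Pow(Add(-3, Mul(-18, -4)), -1))) = Add(Add(6, 6400, -160), Mul(Rational(1, 2), Pow(Add(-3, 72), -1))) = Add(6246, Mul(Rational(1, 2), Pow(69, -1))) = Add(6246, Mul(Rational(1, 2), Rational(1, 69))) = Add(6246, Rational(1, 138)) = Rational(861949, 138)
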